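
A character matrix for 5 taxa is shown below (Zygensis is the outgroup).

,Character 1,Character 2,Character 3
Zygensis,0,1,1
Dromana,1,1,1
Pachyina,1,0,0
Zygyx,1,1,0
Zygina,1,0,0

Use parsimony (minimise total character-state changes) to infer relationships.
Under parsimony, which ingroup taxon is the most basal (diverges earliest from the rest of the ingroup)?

Dromana

Character polarity is set by the outgroup: the derived state is whichever differs from the outgroup's state, so for Character 2, Character 3 the derived state is '0', and for the remaining characters it is '1'.
Character 1 (derived state '1') is shared by all ingroup taxa — unites the whole ingroup.
Only Pachyina and Zygina show the derived state '0' for Character 2, supporting them as a clade.
Character 3 (derived state '0') is shared by Pachyina, Zygina, and Zygyx — a synapomorphy uniting that clade.
Most parsimonious ingroup topology: (Dromana,((Pachyina,Zygina),Zygyx)).
Dromana is sister to the clade containing all other ingroup taxa, so it is the earliest-diverging (most basal) ingroup lineage.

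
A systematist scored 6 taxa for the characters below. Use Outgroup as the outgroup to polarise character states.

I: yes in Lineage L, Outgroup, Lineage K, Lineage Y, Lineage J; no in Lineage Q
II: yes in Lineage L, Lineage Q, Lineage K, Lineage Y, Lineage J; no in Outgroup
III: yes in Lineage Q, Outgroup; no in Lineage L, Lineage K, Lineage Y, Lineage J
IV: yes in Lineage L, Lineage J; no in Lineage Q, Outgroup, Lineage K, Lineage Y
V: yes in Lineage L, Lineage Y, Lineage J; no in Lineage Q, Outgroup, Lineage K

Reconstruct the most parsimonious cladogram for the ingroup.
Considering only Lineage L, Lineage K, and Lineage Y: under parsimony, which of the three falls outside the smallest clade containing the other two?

Character polarity is set by the outgroup: the derived state is whichever differs from the outgroup's state, so for I, III the derived state is 'no', and for the remaining characters it is 'yes'.
I: derived state 'no' in Lineage Q only — an autapomorphy, so it tells us nothing about relationships among taxa.
II (derived state 'yes') is shared by all ingroup taxa — unites the whole ingroup.
Only Lineage J, Lineage K, Lineage L, and Lineage Y show the derived state 'no' for III, supporting them as a clade.
Only Lineage J and Lineage L show the derived state 'yes' for IV, supporting them as a clade.
V (derived state 'yes') is shared by Lineage J, Lineage L, and Lineage Y — a synapomorphy uniting that clade.
Most parsimonious ingroup topology: (((Lineage Y,(Lineage J,Lineage L)),Lineage K),Lineage Q).
Lineage Y and Lineage L share a more recent common ancestor with each other than either does with Lineage K, so Lineage K is the least closely related of the three.

Lineage K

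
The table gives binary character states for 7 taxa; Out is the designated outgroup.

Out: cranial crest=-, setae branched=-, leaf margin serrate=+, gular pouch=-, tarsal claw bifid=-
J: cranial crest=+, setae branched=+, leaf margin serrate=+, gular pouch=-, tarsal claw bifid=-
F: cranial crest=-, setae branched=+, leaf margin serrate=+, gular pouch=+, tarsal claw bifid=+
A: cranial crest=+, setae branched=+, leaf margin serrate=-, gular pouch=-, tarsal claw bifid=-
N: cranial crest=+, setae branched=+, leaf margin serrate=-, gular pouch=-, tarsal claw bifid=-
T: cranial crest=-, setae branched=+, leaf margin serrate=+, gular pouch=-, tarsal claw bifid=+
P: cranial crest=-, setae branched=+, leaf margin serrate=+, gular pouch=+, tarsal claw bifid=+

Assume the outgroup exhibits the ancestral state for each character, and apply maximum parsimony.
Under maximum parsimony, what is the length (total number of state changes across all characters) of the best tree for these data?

5

Character polarity is set by the outgroup: the derived state is whichever differs from the outgroup's state, so for leaf margin serrate the derived state is '-', and for the remaining characters it is '+'.
Only A, J, and N show the derived state '+' for cranial crest, supporting them as a clade.
setae branched (derived state '+') is shared by all ingroup taxa — unites the whole ingroup.
leaf margin serrate (derived state '-') is shared by A and N — a synapomorphy uniting that clade.
gular pouch (derived state '+') is shared by F and P — a synapomorphy uniting that clade.
Only F, P, and T show the derived state '+' for tarsal claw bifid, supporting them as a clade.
Most parsimonious ingroup topology: ((J,(A,N)),((F,P),T)).
Changes per character on this tree: cranial crest: 1; setae branched: 1; leaf margin serrate: 1; gular pouch: 1; tarsal claw bifid: 1.
Total = 5.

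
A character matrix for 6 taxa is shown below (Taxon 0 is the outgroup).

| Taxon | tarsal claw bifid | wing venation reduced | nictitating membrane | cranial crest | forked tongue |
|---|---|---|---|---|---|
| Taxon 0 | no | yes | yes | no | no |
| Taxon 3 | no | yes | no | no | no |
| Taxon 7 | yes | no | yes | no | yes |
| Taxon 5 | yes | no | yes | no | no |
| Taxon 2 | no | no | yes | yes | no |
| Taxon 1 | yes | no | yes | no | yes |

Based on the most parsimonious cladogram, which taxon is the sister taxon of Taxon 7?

Character polarity is set by the outgroup: the derived state is whichever differs from the outgroup's state, so for wing venation reduced, nictitating membrane the derived state is 'no', and for the remaining characters it is 'yes'.
tarsal claw bifid: derived state 'yes' in Taxon 1, Taxon 5, and Taxon 7 only — synapomorphy for {Taxon 1, Taxon 5, Taxon 7}.
wing venation reduced (derived state 'no') is shared by Taxon 1, Taxon 2, Taxon 5, and Taxon 7 — a synapomorphy uniting that clade.
nictitating membrane (derived state 'no') is unique to Taxon 3 (autapomorphy; uninformative for grouping).
cranial crest: derived state 'yes' in Taxon 2 only — an autapomorphy, so it tells us nothing about relationships among taxa.
Only Taxon 1 and Taxon 7 show the derived state 'yes' for forked tongue, supporting them as a clade.
Most parsimonious ingroup topology: (Taxon 3,(((Taxon 7,Taxon 1),Taxon 5),Taxon 2)).
Taxon 7 and Taxon 1 form a cherry on this tree, so they are sister taxa.

Taxon 1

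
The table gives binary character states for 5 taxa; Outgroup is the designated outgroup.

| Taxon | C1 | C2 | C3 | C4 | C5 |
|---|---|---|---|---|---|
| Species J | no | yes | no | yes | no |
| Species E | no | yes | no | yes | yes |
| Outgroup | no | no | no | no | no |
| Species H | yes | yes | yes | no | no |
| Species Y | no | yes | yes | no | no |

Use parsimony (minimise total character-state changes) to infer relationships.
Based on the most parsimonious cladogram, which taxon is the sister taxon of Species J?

The outgroup has state 'no' for every character, so 'yes' is the derived state throughout.
C1 (derived state 'yes') is unique to Species H (autapomorphy; uninformative for grouping).
C2 (derived state 'yes') is shared by all ingroup taxa — unites the whole ingroup.
C3 (derived state 'yes') is shared by Species H and Species Y — a synapomorphy uniting that clade.
C4 (derived state 'yes') is shared by Species E and Species J — a synapomorphy uniting that clade.
C5 (derived state 'yes') is unique to Species E (autapomorphy; uninformative for grouping).
Most parsimonious ingroup topology: ((Species H,Species Y),(Species E,Species J)).
Species J and Species E form a cherry on this tree, so they are sister taxa.

Species E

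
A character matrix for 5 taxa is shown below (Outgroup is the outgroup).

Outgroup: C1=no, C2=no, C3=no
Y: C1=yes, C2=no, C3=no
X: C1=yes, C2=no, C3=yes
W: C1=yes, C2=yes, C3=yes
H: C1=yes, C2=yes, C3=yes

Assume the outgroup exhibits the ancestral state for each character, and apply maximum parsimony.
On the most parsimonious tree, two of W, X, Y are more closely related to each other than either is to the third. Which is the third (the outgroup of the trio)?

The outgroup has state 'no' for every character, so 'yes' is the derived state throughout.
All ingroup taxa share the derived state 'yes' for C1; it defines the ingroup but does not resolve relationships within it.
C2 (derived state 'yes') is shared by H and W — a synapomorphy uniting that clade.
Only H, W, and X show the derived state 'yes' for C3, supporting them as a clade.
Most parsimonious ingroup topology: (Y,(X,(W,H))).
W and X share a more recent common ancestor with each other than either does with Y, so Y is the least closely related of the three.

Y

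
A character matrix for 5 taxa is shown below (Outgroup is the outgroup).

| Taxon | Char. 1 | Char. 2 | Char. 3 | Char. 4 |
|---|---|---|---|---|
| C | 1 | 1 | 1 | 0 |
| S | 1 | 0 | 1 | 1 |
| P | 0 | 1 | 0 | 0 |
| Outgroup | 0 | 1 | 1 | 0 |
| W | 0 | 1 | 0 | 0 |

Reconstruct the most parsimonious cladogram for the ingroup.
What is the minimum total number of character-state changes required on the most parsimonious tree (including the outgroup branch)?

4

Character polarity is set by the outgroup: the derived state is whichever differs from the outgroup's state, so for Char. 2, Char. 3 the derived state is '0', and for the remaining characters it is '1'.
Only C and S show the derived state '1' for Char. 1, supporting them as a clade.
Char. 2: derived state '0' in S only — an autapomorphy, so it tells us nothing about relationships among taxa.
Char. 3 (derived state '0') is shared by P and W — a synapomorphy uniting that clade.
Char. 4 (derived state '1') is unique to S (autapomorphy; uninformative for grouping).
Most parsimonious ingroup topology: ((S,C),(W,P)).
Changes per character on this tree: Char. 1: 1; Char. 2: 1; Char. 3: 1; Char. 4: 1.
Total = 4.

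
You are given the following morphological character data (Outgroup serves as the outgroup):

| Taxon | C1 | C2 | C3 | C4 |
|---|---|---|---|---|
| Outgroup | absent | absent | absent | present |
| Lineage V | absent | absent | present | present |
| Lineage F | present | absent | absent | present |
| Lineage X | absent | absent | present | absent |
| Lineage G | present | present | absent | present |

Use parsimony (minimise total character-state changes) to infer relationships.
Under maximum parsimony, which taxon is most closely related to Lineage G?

Lineage F

Character polarity is set by the outgroup: the derived state is whichever differs from the outgroup's state, so for C4 the derived state is 'absent', and for the remaining characters it is 'present'.
C1 (derived state 'present') is shared by Lineage F and Lineage G — a synapomorphy uniting that clade.
C2 (derived state 'present') is unique to Lineage G (autapomorphy; uninformative for grouping).
C3: derived state 'present' in Lineage V and Lineage X only — synapomorphy for {Lineage V, Lineage X}.
C4 (derived state 'absent') is unique to Lineage X (autapomorphy; uninformative for grouping).
Most parsimonious ingroup topology: ((Lineage V,Lineage X),(Lineage F,Lineage G)).
Lineage G and Lineage F form a cherry on this tree, so they are sister taxa.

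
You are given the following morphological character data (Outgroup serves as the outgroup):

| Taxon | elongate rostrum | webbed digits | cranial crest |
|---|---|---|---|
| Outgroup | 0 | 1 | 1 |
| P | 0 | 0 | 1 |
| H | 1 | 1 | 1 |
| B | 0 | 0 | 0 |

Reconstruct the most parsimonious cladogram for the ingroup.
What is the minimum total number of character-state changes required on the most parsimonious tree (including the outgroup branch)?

3

Character polarity is set by the outgroup: the derived state is whichever differs from the outgroup's state, so for webbed digits, cranial crest the derived state is '0', and for the remaining characters it is '1'.
elongate rostrum (derived state '1') is unique to H (autapomorphy; uninformative for grouping).
webbed digits (derived state '0') is shared by B and P — a synapomorphy uniting that clade.
cranial crest: derived state '0' in B only — an autapomorphy, so it tells us nothing about relationships among taxa.
Most parsimonious ingroup topology: ((B,P),H).
Changes per character on this tree: elongate rostrum: 1; webbed digits: 1; cranial crest: 1.
Total = 3.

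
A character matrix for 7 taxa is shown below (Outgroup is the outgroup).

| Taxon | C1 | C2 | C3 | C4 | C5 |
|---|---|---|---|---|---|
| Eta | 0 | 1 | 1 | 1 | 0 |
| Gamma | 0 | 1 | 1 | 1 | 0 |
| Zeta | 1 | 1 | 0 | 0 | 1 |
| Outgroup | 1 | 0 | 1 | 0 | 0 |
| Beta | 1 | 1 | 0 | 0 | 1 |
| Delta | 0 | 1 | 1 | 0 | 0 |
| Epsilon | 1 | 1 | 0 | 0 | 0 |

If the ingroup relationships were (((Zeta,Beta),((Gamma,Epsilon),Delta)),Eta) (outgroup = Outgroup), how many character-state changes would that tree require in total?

Map each character onto (((Zeta,Beta),((Gamma,Epsilon),Delta)),Eta) (rooted by Outgroup) and count the minimum state changes it requires (Fitch parsimony):
C1: 3; C2: 1; C3: 2; C4: 2; C5: 1.
Total tree length = 9.

9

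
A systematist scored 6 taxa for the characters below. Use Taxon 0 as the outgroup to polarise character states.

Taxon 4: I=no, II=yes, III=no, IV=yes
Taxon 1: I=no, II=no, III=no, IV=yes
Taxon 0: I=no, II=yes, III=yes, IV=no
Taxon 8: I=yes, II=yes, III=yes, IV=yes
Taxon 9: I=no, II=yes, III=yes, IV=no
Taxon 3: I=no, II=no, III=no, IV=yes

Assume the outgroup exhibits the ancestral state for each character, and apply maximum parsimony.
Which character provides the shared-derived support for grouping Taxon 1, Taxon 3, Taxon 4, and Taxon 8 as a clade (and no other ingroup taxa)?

IV

Character polarity is set by the outgroup: the derived state is whichever differs from the outgroup's state, so for II, III the derived state is 'no', and for the remaining characters it is 'yes'.
I (derived state 'yes') is unique to Taxon 8 (autapomorphy; uninformative for grouping).
II: derived state 'no' in Taxon 1 and Taxon 3 only — synapomorphy for {Taxon 1, Taxon 3}.
III (derived state 'no') is shared by Taxon 1, Taxon 3, and Taxon 4 — a synapomorphy uniting that clade.
IV: derived state 'yes' in Taxon 1, Taxon 3, Taxon 4, and Taxon 8 only — synapomorphy for {Taxon 1, Taxon 3, Taxon 4, Taxon 8}.
Most parsimonious ingroup topology: ((((Taxon 3,Taxon 1),Taxon 4),Taxon 8),Taxon 9).
The clade {Taxon 1, Taxon 3, Taxon 4, Taxon 8} is supported by IV: its derived state 'yes' occurs in exactly those taxa and in no other taxon (including the outgroup).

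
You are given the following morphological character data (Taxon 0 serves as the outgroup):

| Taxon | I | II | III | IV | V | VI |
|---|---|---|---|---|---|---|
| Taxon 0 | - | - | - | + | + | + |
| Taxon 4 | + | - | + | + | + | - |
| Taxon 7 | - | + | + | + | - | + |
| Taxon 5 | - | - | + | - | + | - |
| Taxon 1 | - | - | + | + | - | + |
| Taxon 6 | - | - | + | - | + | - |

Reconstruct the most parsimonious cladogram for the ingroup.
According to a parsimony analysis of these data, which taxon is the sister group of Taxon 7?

Taxon 1

Character polarity is set by the outgroup: the derived state is whichever differs from the outgroup's state, so for IV, V, VI the derived state is '-', and for the remaining characters it is '+'.
I (derived state '+') is unique to Taxon 4 (autapomorphy; uninformative for grouping).
II: derived state '+' in Taxon 7 only — an autapomorphy, so it tells us nothing about relationships among taxa.
All ingroup taxa share the derived state '+' for III; it defines the ingroup but does not resolve relationships within it.
Only Taxon 5 and Taxon 6 show the derived state '-' for IV, supporting them as a clade.
Only Taxon 1 and Taxon 7 show the derived state '-' for V, supporting them as a clade.
Only Taxon 4, Taxon 5, and Taxon 6 show the derived state '-' for VI, supporting them as a clade.
Most parsimonious ingroup topology: ((Taxon 4,(Taxon 5,Taxon 6)),(Taxon 7,Taxon 1)).
Taxon 7 and Taxon 1 form a cherry on this tree, so they are sister taxa.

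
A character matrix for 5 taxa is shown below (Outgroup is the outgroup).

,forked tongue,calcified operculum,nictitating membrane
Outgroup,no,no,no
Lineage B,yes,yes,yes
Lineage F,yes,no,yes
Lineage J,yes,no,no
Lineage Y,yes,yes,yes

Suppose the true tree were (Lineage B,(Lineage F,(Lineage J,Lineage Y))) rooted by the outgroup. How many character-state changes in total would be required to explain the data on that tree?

Map each character onto (Lineage B,(Lineage F,(Lineage J,Lineage Y))) (rooted by Outgroup) and count the minimum state changes it requires (Fitch parsimony):
forked tongue: 1; calcified operculum: 2; nictitating membrane: 2.
Total tree length = 5.

5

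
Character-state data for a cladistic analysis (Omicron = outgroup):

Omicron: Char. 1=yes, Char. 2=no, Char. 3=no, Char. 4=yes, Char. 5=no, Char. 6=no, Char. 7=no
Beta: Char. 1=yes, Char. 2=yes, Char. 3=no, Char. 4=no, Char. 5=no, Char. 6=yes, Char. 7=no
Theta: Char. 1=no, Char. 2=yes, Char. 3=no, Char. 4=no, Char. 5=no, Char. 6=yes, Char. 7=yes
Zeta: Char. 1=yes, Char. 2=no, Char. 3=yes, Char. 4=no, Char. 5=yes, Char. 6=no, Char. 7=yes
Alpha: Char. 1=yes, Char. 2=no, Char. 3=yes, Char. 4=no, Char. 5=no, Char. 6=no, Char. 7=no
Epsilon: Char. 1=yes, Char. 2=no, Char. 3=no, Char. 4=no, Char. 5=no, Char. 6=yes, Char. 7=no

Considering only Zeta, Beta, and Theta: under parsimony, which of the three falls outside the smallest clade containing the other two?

Zeta

Character polarity is set by the outgroup: the derived state is whichever differs from the outgroup's state, so for Char. 1, Char. 4 the derived state is 'no', and for the remaining characters it is 'yes'.
Char. 1 (derived state 'no') is unique to Theta (autapomorphy; uninformative for grouping).
Char. 2: derived state 'yes' in Beta and Theta only — synapomorphy for {Beta, Theta}.
Char. 3: derived state 'yes' in Alpha and Zeta only — synapomorphy for {Alpha, Zeta}.
Char. 4 (derived state 'no') is shared by all ingroup taxa — unites the whole ingroup.
Char. 5: derived state 'yes' in Zeta only — an autapomorphy, so it tells us nothing about relationships among taxa.
Char. 6: derived state 'yes' in Beta, Epsilon, and Theta only — synapomorphy for {Beta, Epsilon, Theta}.
Char. 7 (state 'yes') occurs in Theta and Zeta but conflicts with the nesting implied by the other characters — most parsimoniously interpreted as homoplasy.
Most parsimonious ingroup topology: (((Beta,Theta),Epsilon),(Zeta,Alpha)).
Beta and Theta share a more recent common ancestor with each other than either does with Zeta, so Zeta is the least closely related of the three.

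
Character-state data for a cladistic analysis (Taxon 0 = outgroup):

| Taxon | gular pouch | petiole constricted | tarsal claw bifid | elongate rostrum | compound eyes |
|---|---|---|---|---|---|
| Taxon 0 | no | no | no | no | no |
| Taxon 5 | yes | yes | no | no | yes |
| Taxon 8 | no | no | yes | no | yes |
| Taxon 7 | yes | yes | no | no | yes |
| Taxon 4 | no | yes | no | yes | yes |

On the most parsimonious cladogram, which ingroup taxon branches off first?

The outgroup has state 'no' for every character, so 'yes' is the derived state throughout.
gular pouch (derived state 'yes') is shared by Taxon 5 and Taxon 7 — a synapomorphy uniting that clade.
Only Taxon 4, Taxon 5, and Taxon 7 show the derived state 'yes' for petiole constricted, supporting them as a clade.
tarsal claw bifid: derived state 'yes' in Taxon 8 only — an autapomorphy, so it tells us nothing about relationships among taxa.
elongate rostrum: derived state 'yes' in Taxon 4 only — an autapomorphy, so it tells us nothing about relationships among taxa.
compound eyes (derived state 'yes') is shared by all ingroup taxa — unites the whole ingroup.
Most parsimonious ingroup topology: (((Taxon 5,Taxon 7),Taxon 4),Taxon 8).
Taxon 8 is sister to the clade containing all other ingroup taxa, so it is the earliest-diverging (most basal) ingroup lineage.

Taxon 8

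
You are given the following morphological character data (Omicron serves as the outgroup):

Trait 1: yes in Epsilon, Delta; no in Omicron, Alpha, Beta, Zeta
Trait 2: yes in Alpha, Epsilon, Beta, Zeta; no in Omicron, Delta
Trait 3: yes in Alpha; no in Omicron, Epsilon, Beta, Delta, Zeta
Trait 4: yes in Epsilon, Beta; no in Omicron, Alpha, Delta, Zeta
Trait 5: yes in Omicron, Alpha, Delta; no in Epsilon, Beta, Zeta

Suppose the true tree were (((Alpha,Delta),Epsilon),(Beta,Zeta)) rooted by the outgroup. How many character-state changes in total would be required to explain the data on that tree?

9

Map each character onto (((Alpha,Delta),Epsilon),(Beta,Zeta)) (rooted by Omicron) and count the minimum state changes it requires (Fitch parsimony):
Trait 1: 2; Trait 2: 2; Trait 3: 1; Trait 4: 2; Trait 5: 2.
Total tree length = 9.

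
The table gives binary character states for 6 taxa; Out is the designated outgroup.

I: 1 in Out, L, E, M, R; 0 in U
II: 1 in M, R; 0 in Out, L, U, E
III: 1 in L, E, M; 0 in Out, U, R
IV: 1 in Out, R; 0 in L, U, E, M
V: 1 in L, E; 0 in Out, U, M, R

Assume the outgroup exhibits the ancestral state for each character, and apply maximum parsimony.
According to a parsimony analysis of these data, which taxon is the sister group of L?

Character polarity is set by the outgroup: the derived state is whichever differs from the outgroup's state, so for I, IV the derived state is '0', and for the remaining characters it is '1'.
I (derived state '0') is unique to U (autapomorphy; uninformative for grouping).
II groups M and R, which is incompatible with the clades supported by the remaining characters; treating it as convergent (homoplasy) costs fewer steps than any alternative tree.
III: derived state '1' in E, L, and M only — synapomorphy for {E, L, M}.
IV: derived state '0' in E, L, M, and U only — synapomorphy for {E, L, M, U}.
V (derived state '1') is shared by E and L — a synapomorphy uniting that clade.
Most parsimonious ingroup topology: ((((L,E),M),U),R).
L and E form a cherry on this tree, so they are sister taxa.

E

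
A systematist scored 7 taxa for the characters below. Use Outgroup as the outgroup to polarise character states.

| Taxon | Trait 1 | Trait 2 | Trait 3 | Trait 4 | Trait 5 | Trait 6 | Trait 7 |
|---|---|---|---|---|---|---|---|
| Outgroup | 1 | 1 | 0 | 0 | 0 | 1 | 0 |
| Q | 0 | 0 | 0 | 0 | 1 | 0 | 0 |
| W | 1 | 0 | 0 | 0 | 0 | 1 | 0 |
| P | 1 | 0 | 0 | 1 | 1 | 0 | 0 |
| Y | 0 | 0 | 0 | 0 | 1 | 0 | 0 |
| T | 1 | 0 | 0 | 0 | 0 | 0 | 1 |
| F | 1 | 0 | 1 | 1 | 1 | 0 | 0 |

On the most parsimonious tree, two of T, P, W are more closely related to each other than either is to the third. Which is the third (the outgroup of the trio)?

W

Character polarity is set by the outgroup: the derived state is whichever differs from the outgroup's state, so for Trait 1, Trait 2, Trait 6 the derived state is '0', and for the remaining characters it is '1'.
Trait 1 (derived state '0') is shared by Q and Y — a synapomorphy uniting that clade.
All ingroup taxa share the derived state '0' for Trait 2; it defines the ingroup but does not resolve relationships within it.
Trait 3: derived state '1' in F only — an autapomorphy, so it tells us nothing about relationships among taxa.
Trait 4: derived state '1' in F and P only — synapomorphy for {F, P}.
Only F, P, Q, and Y show the derived state '1' for Trait 5, supporting them as a clade.
Trait 6: derived state '0' in F, P, Q, T, and Y only — synapomorphy for {F, P, Q, T, Y}.
Trait 7: derived state '1' in T only — an autapomorphy, so it tells us nothing about relationships among taxa.
Most parsimonious ingroup topology: ((((Q,Y),(P,F)),T),W).
P and T share a more recent common ancestor with each other than either does with W, so W is the least closely related of the three.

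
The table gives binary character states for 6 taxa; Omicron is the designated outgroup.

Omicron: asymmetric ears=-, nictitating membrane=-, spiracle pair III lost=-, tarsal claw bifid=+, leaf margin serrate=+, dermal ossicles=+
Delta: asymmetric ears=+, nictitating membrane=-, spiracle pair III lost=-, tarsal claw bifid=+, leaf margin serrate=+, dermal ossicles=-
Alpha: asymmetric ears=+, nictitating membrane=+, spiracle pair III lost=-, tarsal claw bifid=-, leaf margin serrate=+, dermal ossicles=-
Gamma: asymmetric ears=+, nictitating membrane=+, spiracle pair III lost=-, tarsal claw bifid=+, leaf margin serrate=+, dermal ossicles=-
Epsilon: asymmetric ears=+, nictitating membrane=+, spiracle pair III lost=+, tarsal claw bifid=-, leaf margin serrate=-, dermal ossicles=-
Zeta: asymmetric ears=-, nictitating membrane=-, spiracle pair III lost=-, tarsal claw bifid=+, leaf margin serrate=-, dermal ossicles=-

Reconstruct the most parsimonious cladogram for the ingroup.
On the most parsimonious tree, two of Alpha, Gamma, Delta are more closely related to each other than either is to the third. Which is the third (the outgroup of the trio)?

Character polarity is set by the outgroup: the derived state is whichever differs from the outgroup's state, so for tarsal claw bifid, leaf margin serrate, dermal ossicles the derived state is '-', and for the remaining characters it is '+'.
Only Alpha, Delta, Epsilon, and Gamma show the derived state '+' for asymmetric ears, supporting them as a clade.
nictitating membrane (derived state '+') is shared by Alpha, Epsilon, and Gamma — a synapomorphy uniting that clade.
spiracle pair III lost (derived state '+') is unique to Epsilon (autapomorphy; uninformative for grouping).
Only Alpha and Epsilon show the derived state '-' for tarsal claw bifid, supporting them as a clade.
leaf margin serrate groups Epsilon and Zeta, which is incompatible with the clades supported by the remaining characters; treating it as convergent (homoplasy) costs fewer steps than any alternative tree.
All ingroup taxa share the derived state '-' for dermal ossicles; it defines the ingroup but does not resolve relationships within it.
Most parsimonious ingroup topology: ((Delta,((Alpha,Epsilon),Gamma)),Zeta).
Gamma and Alpha share a more recent common ancestor with each other than either does with Delta, so Delta is the least closely related of the three.

Delta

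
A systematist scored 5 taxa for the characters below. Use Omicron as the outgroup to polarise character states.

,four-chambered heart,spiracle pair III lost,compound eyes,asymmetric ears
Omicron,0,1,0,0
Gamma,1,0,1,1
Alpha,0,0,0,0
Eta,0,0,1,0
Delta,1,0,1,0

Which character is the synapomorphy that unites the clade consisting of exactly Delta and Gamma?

four-chambered heart

Character polarity is set by the outgroup: the derived state is whichever differs from the outgroup's state, so for spiracle pair III lost the derived state is '0', and for the remaining characters it is '1'.
four-chambered heart (derived state '1') is shared by Delta and Gamma — a synapomorphy uniting that clade.
All ingroup taxa share the derived state '0' for spiracle pair III lost; it defines the ingroup but does not resolve relationships within it.
compound eyes: derived state '1' in Delta, Eta, and Gamma only — synapomorphy for {Delta, Eta, Gamma}.
asymmetric ears (derived state '1') is unique to Gamma (autapomorphy; uninformative for grouping).
Most parsimonious ingroup topology: (((Gamma,Delta),Eta),Alpha).
The clade {Delta, Gamma} is supported by four-chambered heart: its derived state '1' occurs in exactly those taxa and in no other taxon (including the outgroup).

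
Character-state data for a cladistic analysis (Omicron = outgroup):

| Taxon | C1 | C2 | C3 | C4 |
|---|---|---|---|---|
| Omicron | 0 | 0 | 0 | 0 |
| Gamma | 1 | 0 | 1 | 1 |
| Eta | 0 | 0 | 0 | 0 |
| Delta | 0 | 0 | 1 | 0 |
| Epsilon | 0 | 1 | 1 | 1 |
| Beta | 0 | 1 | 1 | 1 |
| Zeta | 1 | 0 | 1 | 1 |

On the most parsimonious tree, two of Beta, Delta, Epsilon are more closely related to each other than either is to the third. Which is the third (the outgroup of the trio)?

Delta

The outgroup has state '0' for every character, so '1' is the derived state throughout.
Only Gamma and Zeta show the derived state '1' for C1, supporting them as a clade.
C2 (derived state '1') is shared by Beta and Epsilon — a synapomorphy uniting that clade.
C3 (derived state '1') is shared by Beta, Delta, Epsilon, Gamma, and Zeta — a synapomorphy uniting that clade.
C4: derived state '1' in Beta, Epsilon, Gamma, and Zeta only — synapomorphy for {Beta, Epsilon, Gamma, Zeta}.
Most parsimonious ingroup topology: ((((Zeta,Gamma),(Beta,Epsilon)),Delta),Eta).
Epsilon and Beta share a more recent common ancestor with each other than either does with Delta, so Delta is the least closely related of the three.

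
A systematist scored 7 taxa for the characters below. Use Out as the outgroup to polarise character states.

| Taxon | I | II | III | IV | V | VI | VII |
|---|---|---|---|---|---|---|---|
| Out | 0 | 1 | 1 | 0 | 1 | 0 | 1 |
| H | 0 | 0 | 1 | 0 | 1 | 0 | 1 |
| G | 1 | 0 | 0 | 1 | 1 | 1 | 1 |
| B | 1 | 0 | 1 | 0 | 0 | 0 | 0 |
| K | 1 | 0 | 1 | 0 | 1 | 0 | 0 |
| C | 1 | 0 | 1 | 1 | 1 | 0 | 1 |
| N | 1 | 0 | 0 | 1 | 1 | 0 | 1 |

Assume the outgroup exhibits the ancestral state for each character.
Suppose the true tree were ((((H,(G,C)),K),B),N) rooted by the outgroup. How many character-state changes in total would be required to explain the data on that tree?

11

Map each character onto ((((H,(G,C)),K),B),N) (rooted by Out) and count the minimum state changes it requires (Fitch parsimony):
I: 2; II: 1; III: 2; IV: 2; V: 1; VI: 1; VII: 2.
Total tree length = 11.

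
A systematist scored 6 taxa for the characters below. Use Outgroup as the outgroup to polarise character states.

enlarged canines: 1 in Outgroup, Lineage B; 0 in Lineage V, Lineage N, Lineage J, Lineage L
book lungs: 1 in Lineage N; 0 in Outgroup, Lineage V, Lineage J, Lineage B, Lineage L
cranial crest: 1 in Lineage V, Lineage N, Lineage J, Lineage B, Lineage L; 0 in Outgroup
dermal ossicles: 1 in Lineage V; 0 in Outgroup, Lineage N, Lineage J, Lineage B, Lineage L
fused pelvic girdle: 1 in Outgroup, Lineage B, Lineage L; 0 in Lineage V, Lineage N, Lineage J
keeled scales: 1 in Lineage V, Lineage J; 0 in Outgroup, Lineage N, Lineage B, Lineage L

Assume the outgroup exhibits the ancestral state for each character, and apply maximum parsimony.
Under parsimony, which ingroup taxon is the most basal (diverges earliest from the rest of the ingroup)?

Character polarity is set by the outgroup: the derived state is whichever differs from the outgroup's state, so for enlarged canines, fused pelvic girdle the derived state is '0', and for the remaining characters it is '1'.
enlarged canines: derived state '0' in Lineage J, Lineage L, Lineage N, and Lineage V only — synapomorphy for {Lineage J, Lineage L, Lineage N, Lineage V}.
book lungs (derived state '1') is unique to Lineage N (autapomorphy; uninformative for grouping).
cranial crest (derived state '1') is shared by all ingroup taxa — unites the whole ingroup.
dermal ossicles (derived state '1') is unique to Lineage V (autapomorphy; uninformative for grouping).
fused pelvic girdle: derived state '0' in Lineage J, Lineage N, and Lineage V only — synapomorphy for {Lineage J, Lineage N, Lineage V}.
keeled scales (derived state '1') is shared by Lineage J and Lineage V — a synapomorphy uniting that clade.
Most parsimonious ingroup topology: ((((Lineage V,Lineage J),Lineage N),Lineage L),Lineage B).
Lineage B is sister to the clade containing all other ingroup taxa, so it is the earliest-diverging (most basal) ingroup lineage.

Lineage B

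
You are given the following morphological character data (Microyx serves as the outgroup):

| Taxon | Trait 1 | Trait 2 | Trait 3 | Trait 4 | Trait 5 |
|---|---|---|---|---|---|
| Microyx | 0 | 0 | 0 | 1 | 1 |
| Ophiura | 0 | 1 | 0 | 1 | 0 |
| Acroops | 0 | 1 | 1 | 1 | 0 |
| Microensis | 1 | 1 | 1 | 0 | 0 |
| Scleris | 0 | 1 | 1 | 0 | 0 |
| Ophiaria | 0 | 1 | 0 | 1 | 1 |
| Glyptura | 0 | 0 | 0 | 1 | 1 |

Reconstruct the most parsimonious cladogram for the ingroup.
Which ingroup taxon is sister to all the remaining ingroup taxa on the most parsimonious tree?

Character polarity is set by the outgroup: the derived state is whichever differs from the outgroup's state, so for Trait 4, Trait 5 the derived state is '0', and for the remaining characters it is '1'.
Trait 1: derived state '1' in Microensis only — an autapomorphy, so it tells us nothing about relationships among taxa.
Trait 2 (derived state '1') is shared by Acroops, Microensis, Ophiaria, Ophiura, and Scleris — a synapomorphy uniting that clade.
Trait 3: derived state '1' in Acroops, Microensis, and Scleris only — synapomorphy for {Acroops, Microensis, Scleris}.
Trait 4: derived state '0' in Microensis and Scleris only — synapomorphy for {Microensis, Scleris}.
Trait 5 (derived state '0') is shared by Acroops, Microensis, Ophiura, and Scleris — a synapomorphy uniting that clade.
Most parsimonious ingroup topology: (((Ophiura,(Acroops,(Microensis,Scleris))),Ophiaria),Glyptura).
Glyptura is sister to the clade containing all other ingroup taxa, so it is the earliest-diverging (most basal) ingroup lineage.

Glyptura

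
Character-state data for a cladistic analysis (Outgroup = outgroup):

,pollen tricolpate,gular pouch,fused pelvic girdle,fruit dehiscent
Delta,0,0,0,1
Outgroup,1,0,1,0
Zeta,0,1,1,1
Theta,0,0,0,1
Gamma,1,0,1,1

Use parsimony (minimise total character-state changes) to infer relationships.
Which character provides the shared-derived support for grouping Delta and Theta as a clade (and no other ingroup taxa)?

Character polarity is set by the outgroup: the derived state is whichever differs from the outgroup's state, so for pollen tricolpate, fused pelvic girdle the derived state is '0', and for the remaining characters it is '1'.
Only Delta, Theta, and Zeta show the derived state '0' for pollen tricolpate, supporting them as a clade.
gular pouch (derived state '1') is unique to Zeta (autapomorphy; uninformative for grouping).
fused pelvic girdle: derived state '0' in Delta and Theta only — synapomorphy for {Delta, Theta}.
fruit dehiscent (derived state '1') is shared by all ingroup taxa — unites the whole ingroup.
Most parsimonious ingroup topology: (Gamma,((Theta,Delta),Zeta)).
The clade {Delta, Theta} is supported by fused pelvic girdle: its derived state '0' occurs in exactly those taxa and in no other taxon (including the outgroup).

fused pelvic girdle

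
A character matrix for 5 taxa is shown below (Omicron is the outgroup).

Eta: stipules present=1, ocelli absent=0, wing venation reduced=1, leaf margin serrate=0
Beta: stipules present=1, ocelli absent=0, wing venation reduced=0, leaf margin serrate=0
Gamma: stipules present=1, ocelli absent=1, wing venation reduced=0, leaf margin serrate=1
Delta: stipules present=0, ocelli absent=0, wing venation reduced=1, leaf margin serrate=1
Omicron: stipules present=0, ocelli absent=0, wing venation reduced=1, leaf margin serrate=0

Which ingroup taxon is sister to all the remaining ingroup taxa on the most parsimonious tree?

Delta

Character polarity is set by the outgroup: the derived state is whichever differs from the outgroup's state, so for wing venation reduced the derived state is '0', and for the remaining characters it is '1'.
Only Beta, Eta, and Gamma show the derived state '1' for stipules present, supporting them as a clade.
ocelli absent: derived state '1' in Gamma only — an autapomorphy, so it tells us nothing about relationships among taxa.
wing venation reduced: derived state '0' in Beta and Gamma only — synapomorphy for {Beta, Gamma}.
leaf margin serrate groups Delta and Gamma, which is incompatible with the clades supported by the remaining characters; treating it as convergent (homoplasy) costs fewer steps than any alternative tree.
Most parsimonious ingroup topology: ((Eta,(Gamma,Beta)),Delta).
Delta is sister to the clade containing all other ingroup taxa, so it is the earliest-diverging (most basal) ingroup lineage.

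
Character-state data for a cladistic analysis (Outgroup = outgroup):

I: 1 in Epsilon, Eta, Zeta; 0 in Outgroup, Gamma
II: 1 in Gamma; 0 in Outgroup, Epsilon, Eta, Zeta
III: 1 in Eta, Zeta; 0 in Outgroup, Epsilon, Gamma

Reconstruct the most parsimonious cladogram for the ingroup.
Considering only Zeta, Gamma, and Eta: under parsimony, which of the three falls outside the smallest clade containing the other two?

The outgroup has state '0' for every character, so '1' is the derived state throughout.
Only Epsilon, Eta, and Zeta show the derived state '1' for I, supporting them as a clade.
II: derived state '1' in Gamma only — an autapomorphy, so it tells us nothing about relationships among taxa.
III: derived state '1' in Eta and Zeta only — synapomorphy for {Eta, Zeta}.
Most parsimonious ingroup topology: ((Epsilon,(Eta,Zeta)),Gamma).
Zeta and Eta share a more recent common ancestor with each other than either does with Gamma, so Gamma is the least closely related of the three.

Gamma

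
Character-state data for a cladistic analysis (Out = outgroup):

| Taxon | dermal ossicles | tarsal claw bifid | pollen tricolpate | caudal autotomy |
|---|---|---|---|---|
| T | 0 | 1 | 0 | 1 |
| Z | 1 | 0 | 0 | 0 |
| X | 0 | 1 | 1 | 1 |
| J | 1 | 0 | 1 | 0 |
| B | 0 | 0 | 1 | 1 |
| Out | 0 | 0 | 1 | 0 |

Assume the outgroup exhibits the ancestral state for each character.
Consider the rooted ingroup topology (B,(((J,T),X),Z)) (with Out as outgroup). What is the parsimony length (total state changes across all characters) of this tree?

Map each character onto (B,(((J,T),X),Z)) (rooted by Out) and count the minimum state changes it requires (Fitch parsimony):
dermal ossicles: 2; tarsal claw bifid: 2; pollen tricolpate: 2; caudal autotomy: 3.
Total tree length = 9.

9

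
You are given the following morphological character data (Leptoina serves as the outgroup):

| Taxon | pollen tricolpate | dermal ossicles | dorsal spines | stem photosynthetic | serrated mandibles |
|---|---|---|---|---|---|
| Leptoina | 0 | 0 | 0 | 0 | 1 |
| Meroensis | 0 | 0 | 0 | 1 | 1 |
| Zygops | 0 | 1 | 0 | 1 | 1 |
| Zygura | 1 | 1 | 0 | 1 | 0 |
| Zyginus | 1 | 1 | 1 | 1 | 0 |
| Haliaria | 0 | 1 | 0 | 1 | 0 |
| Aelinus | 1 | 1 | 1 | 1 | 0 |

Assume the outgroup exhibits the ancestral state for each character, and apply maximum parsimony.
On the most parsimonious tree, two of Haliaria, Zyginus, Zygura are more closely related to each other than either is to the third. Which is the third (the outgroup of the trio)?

Character polarity is set by the outgroup: the derived state is whichever differs from the outgroup's state, so for serrated mandibles the derived state is '0', and for the remaining characters it is '1'.
pollen tricolpate: derived state '1' in Aelinus, Zyginus, and Zygura only — synapomorphy for {Aelinus, Zyginus, Zygura}.
dermal ossicles (derived state '1') is shared by Aelinus, Haliaria, Zyginus, Zygops, and Zygura — a synapomorphy uniting that clade.
dorsal spines (derived state '1') is shared by Aelinus and Zyginus — a synapomorphy uniting that clade.
stem photosynthetic (derived state '1') is shared by all ingroup taxa — unites the whole ingroup.
Only Aelinus, Haliaria, Zyginus, and Zygura show the derived state '0' for serrated mandibles, supporting them as a clade.
Most parsimonious ingroup topology: (Meroensis,(Zygops,((Zygura,(Zyginus,Aelinus)),Haliaria))).
Zyginus and Zygura share a more recent common ancestor with each other than either does with Haliaria, so Haliaria is the least closely related of the three.

Haliaria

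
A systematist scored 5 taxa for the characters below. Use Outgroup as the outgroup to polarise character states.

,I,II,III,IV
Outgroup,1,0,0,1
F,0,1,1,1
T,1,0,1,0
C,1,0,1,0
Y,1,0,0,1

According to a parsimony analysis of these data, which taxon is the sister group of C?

Character polarity is set by the outgroup: the derived state is whichever differs from the outgroup's state, so for I, IV the derived state is '0', and for the remaining characters it is '1'.
I (derived state '0') is unique to F (autapomorphy; uninformative for grouping).
II: derived state '1' in F only — an autapomorphy, so it tells us nothing about relationships among taxa.
III (derived state '1') is shared by C, F, and T — a synapomorphy uniting that clade.
IV (derived state '0') is shared by C and T — a synapomorphy uniting that clade.
Most parsimonious ingroup topology: ((F,(T,C)),Y).
C and T form a cherry on this tree, so they are sister taxa.

T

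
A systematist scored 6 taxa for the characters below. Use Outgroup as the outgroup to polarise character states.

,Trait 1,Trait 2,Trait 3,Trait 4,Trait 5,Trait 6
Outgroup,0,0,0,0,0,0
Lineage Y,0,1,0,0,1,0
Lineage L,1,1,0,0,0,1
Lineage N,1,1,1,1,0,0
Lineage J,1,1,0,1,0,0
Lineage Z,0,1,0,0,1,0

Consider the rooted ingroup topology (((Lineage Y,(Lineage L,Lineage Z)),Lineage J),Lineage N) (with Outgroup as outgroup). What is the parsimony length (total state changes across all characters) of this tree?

Map each character onto (((Lineage Y,(Lineage L,Lineage Z)),Lineage J),Lineage N) (rooted by Outgroup) and count the minimum state changes it requires (Fitch parsimony):
Trait 1: 3; Trait 2: 1; Trait 3: 1; Trait 4: 2; Trait 5: 2; Trait 6: 1.
Total tree length = 10.

10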